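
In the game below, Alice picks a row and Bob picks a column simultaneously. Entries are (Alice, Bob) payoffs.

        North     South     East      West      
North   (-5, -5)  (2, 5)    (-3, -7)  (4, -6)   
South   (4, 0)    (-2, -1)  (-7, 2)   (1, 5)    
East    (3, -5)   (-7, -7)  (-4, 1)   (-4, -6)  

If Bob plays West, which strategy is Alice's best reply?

With Bob fixed at West, Alice's payoffs are: North → 4, South → 1, East → -4.
The maximum is 4, achieved by North.

North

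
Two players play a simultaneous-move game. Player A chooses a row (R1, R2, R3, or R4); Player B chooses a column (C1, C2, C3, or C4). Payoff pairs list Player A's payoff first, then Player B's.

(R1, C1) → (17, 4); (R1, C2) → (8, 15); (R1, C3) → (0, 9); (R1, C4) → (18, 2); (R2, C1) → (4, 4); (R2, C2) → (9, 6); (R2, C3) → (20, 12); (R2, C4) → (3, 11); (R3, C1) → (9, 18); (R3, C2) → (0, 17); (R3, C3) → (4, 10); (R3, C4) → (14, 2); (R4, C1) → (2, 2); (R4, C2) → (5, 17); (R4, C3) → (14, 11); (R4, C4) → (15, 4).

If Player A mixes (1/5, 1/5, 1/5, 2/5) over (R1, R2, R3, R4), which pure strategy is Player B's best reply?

Player B's best reply maximizes expected payoff against the mix.
C1: (1/5)·4 + (1/5)·4 + (1/5)·18 + (2/5)·2 = 6
C2: (1/5)·15 + (1/5)·6 + (1/5)·17 + (2/5)·17 = 72/5
C3: (1/5)·9 + (1/5)·12 + (1/5)·10 + (2/5)·11 = 53/5
C4: (1/5)·2 + (1/5)·11 + (1/5)·2 + (2/5)·4 = 23/5
Highest expected payoff is 72/5, from C2.

C2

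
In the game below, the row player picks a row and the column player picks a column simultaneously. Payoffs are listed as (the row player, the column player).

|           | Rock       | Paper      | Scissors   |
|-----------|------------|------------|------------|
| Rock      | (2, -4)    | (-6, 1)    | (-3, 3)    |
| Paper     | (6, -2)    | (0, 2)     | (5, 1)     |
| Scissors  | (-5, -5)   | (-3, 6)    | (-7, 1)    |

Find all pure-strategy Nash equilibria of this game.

Check mutual best responses: a cell is a NE iff neither player can gain by unilaterally deviating.
The row player's best responses — vs Rock: Paper (payoff 6); vs Paper: Paper (payoff 0); vs Scissors: Paper (payoff 5).
The column player's best responses — vs Rock: Scissors (payoff 3); vs Paper: Paper (payoff 2); vs Scissors: Paper (payoff 6).
The only mutual best response is (Paper, Paper); neither player gains by switching there.

(Paper, Paper)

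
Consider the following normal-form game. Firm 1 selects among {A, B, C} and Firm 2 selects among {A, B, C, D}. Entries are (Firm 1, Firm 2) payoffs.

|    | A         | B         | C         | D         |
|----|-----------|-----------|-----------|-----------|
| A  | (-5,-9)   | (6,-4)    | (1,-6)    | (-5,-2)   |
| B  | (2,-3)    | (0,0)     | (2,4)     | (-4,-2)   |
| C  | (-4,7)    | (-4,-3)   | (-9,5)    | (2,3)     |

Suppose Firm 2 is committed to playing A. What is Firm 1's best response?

With Firm 2 fixed at A, Firm 1's payoffs are: A → -5, B → 2, C → -4.
The maximum is 2, achieved by B.

B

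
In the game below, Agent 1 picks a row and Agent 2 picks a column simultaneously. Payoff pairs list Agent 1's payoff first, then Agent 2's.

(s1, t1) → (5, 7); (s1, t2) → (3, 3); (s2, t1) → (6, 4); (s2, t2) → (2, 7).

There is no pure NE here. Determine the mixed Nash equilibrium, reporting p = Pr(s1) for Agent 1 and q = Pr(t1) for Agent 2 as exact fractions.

Each player's mixing probability is pinned down by making the *other* player indifferent.
Agent 2 indifferent between t1 and t2: p·7 + (1−p)·4 = p·3 + (1−p)·7 ⟹ 4 + 3p = 7 + (-4)p ⟹ p = 3/7.
Agent 1 indifferent between s1 and s2: q·5 + (1−q)·3 = q·6 + (1−q)·2 ⟹ 3 + 2q = 2 + 4q ⟹ q = 1/2.

p = 3/7, q = 1/2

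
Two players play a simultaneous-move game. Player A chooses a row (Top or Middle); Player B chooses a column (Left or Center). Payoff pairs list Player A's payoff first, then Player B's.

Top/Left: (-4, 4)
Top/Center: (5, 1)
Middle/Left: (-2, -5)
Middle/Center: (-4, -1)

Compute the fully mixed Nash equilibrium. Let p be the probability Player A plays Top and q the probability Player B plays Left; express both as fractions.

Each player's mixing probability is pinned down by making the *other* player indifferent.
Player B indifferent between Left and Center: p·4 + (1−p)·(-5) = p·1 + (1−p)·(-1) ⟹ (-5) + 9p = (-1) + 2p ⟹ p = 4/7.
Player A indifferent between Top and Middle: q·(-4) + (1−q)·5 = q·(-2) + (1−q)·(-4) ⟹ 5 + (-9)q = (-4) + 2q ⟹ q = 9/11.

p = 4/7, q = 9/11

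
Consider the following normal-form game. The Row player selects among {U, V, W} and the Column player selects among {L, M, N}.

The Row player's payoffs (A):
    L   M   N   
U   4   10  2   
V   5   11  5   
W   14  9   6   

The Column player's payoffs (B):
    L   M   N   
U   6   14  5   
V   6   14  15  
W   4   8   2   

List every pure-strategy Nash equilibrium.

Find each player's best response to every opponent strategy; NE are the intersections.
The Row player's best responses — vs L: W (payoff 14); vs M: V (payoff 11); vs N: W (payoff 6).
The Column player's best responses — vs U: M (payoff 14); vs V: N (payoff 15); vs W: M (payoff 8).
No cell has both players best-responding. For instance, the Row player's best reply to N is W, but against W the Column player prefers M over N.

No pure-strategy Nash equilibrium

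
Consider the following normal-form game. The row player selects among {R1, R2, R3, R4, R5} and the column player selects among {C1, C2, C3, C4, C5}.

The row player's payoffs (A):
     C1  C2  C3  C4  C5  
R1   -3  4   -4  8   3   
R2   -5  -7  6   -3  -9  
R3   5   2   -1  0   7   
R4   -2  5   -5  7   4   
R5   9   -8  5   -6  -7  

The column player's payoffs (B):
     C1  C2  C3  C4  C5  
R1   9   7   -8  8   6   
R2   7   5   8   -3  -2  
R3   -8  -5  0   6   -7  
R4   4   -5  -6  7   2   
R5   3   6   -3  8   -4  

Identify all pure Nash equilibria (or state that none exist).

(R2, C3)

Find each player's best response to every opponent strategy; NE are the intersections.
The row player's best responses — vs C1: R5 (payoff 9); vs C2: R4 (payoff 5); vs C3: R2 (payoff 6); vs C4: R1 (payoff 8); vs C5: R3 (payoff 7).
The column player's best responses — vs R1: C1 (payoff 9); vs R2: C3 (payoff 8); vs R3: C4 (payoff 6); vs R4: C4 (payoff 7); vs R5: C4 (payoff 8).
The only mutual best response is (R2, C3); neither player gains by switching there.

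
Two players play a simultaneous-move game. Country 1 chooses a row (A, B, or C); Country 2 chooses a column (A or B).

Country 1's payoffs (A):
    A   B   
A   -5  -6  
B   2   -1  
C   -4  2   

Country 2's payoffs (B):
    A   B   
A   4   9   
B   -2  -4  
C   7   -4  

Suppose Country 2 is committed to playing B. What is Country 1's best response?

C

With Country 2 fixed at B, Country 1's payoffs are: A → -6, B → -1, C → 2.
The maximum is 2, achieved by C.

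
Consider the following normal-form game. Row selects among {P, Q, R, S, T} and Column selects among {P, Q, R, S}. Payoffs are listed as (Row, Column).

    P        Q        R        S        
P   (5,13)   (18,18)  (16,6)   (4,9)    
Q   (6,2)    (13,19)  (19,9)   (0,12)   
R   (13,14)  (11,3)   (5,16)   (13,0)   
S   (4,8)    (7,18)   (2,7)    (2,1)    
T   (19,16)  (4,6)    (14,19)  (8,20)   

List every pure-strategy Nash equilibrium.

(P, Q)

Find each player's best response to every opponent strategy; NE are the intersections.
Row's best responses — vs P: T (payoff 19); vs Q: P (payoff 18); vs R: Q (payoff 19); vs S: R (payoff 13).
Column's best responses — vs P: Q (payoff 18); vs Q: Q (payoff 19); vs R: R (payoff 16); vs S: Q (payoff 18); vs T: S (payoff 20).
The only mutual best response is (P, Q); neither player gains by switching there.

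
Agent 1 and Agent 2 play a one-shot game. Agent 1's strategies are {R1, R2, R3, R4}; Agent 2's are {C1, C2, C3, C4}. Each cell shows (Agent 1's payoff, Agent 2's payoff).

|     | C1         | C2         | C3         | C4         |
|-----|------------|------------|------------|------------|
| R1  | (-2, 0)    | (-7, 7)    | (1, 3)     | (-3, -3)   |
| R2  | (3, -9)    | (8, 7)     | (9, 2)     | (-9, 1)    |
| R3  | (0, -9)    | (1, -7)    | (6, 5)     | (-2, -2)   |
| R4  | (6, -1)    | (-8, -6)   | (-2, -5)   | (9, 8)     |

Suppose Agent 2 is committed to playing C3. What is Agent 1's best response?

With Agent 2 fixed at C3, Agent 1's payoffs are: R1 → 1, R2 → 9, R3 → 6, R4 → -2.
The maximum is 9, achieved by R2.

R2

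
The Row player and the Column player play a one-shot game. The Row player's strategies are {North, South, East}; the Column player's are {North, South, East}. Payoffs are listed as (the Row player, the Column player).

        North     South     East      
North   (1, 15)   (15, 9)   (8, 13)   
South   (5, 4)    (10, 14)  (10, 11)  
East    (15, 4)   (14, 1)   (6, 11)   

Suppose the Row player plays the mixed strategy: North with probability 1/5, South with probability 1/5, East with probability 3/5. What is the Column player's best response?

East

Compute the Column player's expected payoff from each pure strategy against the given mix.
North: (1/5)·15 + (1/5)·4 + (3/5)·4 = 31/5
South: (1/5)·9 + (1/5)·14 + (3/5)·1 = 26/5
East: (1/5)·13 + (1/5)·11 + (3/5)·11 = 57/5
Highest expected payoff is 57/5, from East.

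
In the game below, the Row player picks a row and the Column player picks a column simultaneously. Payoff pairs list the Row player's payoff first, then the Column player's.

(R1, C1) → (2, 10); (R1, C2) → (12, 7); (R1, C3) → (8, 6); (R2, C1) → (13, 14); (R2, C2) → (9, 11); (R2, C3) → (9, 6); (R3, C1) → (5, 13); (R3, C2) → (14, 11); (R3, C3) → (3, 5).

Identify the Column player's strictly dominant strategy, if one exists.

C1

Check whether one of the Column player's strategies beats all alternatives regardless of what the opponent does.
C1 strictly dominates: vs R1: 10 > each of {7, 6}; vs R2: 14 > each of {11, 6}; vs R3: 13 > each of {11, 5}.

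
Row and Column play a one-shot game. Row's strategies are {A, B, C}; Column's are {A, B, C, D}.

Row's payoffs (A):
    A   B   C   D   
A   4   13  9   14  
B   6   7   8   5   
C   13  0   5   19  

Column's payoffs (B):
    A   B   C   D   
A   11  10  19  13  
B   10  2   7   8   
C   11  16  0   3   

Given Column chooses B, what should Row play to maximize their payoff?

A

With Column fixed at B, Row's payoffs are: A → 13, B → 7, C → 0.
The maximum is 13, achieved by A.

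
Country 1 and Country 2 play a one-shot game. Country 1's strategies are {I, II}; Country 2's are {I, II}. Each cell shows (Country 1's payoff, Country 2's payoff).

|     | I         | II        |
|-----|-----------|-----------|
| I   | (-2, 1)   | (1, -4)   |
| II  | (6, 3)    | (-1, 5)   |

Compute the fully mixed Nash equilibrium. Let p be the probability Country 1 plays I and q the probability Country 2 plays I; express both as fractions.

p = 2/7, q = 1/5

In a mixed NE each player is indifferent between their pure strategies, so the opponent's mix sets the indifference.
Country 2 indifferent between I and II: p·1 + (1−p)·3 = p·(-4) + (1−p)·5 ⟹ 3 + (-2)p = 5 + (-9)p ⟹ p = 2/7.
Country 1 indifferent between I and II: q·(-2) + (1−q)·1 = q·6 + (1−q)·(-1) ⟹ 1 + (-3)q = (-1) + 7q ⟹ q = 1/5.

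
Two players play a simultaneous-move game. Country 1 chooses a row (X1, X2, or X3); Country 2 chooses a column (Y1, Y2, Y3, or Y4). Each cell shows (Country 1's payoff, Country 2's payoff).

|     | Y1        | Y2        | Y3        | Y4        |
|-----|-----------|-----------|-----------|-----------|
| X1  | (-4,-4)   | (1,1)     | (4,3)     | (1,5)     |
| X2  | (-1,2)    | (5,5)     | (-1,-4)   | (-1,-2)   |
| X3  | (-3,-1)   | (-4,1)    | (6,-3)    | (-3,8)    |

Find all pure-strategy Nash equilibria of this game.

(X1, Y4) and (X2, Y2)

Find each player's best response to every opponent strategy; NE are the intersections.
Country 1's best responses — vs Y1: X2 (payoff -1); vs Y2: X2 (payoff 5); vs Y3: X3 (payoff 6); vs Y4: X1 (payoff 1).
Country 2's best responses — vs X1: Y4 (payoff 5); vs X2: Y2 (payoff 5); vs X3: Y4 (payoff 8).
Mutual best responses occur at (X1, Y4) and (X2, Y2); at each, neither player gains by switching.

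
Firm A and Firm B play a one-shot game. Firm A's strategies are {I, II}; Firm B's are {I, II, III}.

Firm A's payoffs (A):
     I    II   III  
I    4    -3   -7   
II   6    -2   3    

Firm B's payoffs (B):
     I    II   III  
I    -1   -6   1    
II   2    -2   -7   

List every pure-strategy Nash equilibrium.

(II, I)

A profile is a Nash equilibrium when each player is best-responding to the other.
Firm A's best responses — vs I: II (payoff 6); vs II: II (payoff -2); vs III: II (payoff 3).
Firm B's best responses — vs I: III (payoff 1); vs II: I (payoff 2).
The only mutual best response is (II, I); neither player gains by switching there.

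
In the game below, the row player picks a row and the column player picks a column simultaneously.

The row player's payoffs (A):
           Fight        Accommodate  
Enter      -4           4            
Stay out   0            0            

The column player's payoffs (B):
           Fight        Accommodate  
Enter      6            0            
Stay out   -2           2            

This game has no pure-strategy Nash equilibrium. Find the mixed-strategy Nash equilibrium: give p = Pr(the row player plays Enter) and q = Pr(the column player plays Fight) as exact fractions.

Each player's mixing probability is pinned down by making the *other* player indifferent.
The column player indifferent between Fight and Accommodate: p·6 + (1−p)·(-2) = p·0 + (1−p)·2 ⟹ (-2) + 8p = 2 + (-2)p ⟹ p = 2/5.
The row player indifferent between Enter and Stay out: q·(-4) + (1−q)·4 = q·0 + (1−q)·0 ⟹ 4 + (-8)q = 0 + 0q ⟹ q = 1/2.

p = 2/5, q = 1/2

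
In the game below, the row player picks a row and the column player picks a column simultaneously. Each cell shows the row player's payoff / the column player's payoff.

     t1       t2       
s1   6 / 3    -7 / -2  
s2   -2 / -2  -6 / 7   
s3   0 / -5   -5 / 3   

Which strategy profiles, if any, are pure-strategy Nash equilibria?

Check mutual best responses: a cell is a NE iff neither player can gain by unilaterally deviating.
The row player's best responses — vs t1: s1 (payoff 6); vs t2: s3 (payoff -5).
The column player's best responses — vs s1: t1 (payoff 3); vs s2: t2 (payoff 7); vs s3: t2 (payoff 3).
Mutual best responses occur at (s1, t1) and (s3, t2); at each, neither player gains by switching.

(s1, t1) and (s3, t2)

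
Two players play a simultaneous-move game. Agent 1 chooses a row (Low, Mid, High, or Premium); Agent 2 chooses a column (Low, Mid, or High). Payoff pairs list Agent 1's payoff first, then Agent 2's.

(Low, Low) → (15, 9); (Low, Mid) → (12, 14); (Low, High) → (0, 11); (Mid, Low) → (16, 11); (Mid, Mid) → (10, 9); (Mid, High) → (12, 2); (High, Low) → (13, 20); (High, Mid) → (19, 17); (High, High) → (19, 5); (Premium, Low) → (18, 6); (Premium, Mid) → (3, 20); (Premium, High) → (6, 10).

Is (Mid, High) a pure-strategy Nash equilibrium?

No

Holding Agent 2 at High: Agent 1 gets 12 from Mid but could get 19 by switching to High. Agent 1 has a profitable deviation.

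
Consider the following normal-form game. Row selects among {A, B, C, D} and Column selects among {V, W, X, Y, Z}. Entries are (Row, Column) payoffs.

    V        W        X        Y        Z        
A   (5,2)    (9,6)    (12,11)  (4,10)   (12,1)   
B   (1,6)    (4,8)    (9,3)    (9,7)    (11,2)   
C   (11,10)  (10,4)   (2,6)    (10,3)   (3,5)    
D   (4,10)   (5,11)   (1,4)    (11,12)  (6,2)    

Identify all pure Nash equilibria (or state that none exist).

Find each player's best response to every opponent strategy; NE are the intersections.
Row's best responses — vs V: C (payoff 11); vs W: C (payoff 10); vs X: A (payoff 12); vs Y: D (payoff 11); vs Z: A (payoff 12).
Column's best responses — vs A: X (payoff 11); vs B: W (payoff 8); vs C: V (payoff 10); vs D: Y (payoff 12).
Mutual best responses occur at (A, X), (C, V), and (D, Y); at each, neither player gains by switching.

(A, X), (C, V), and (D, Y)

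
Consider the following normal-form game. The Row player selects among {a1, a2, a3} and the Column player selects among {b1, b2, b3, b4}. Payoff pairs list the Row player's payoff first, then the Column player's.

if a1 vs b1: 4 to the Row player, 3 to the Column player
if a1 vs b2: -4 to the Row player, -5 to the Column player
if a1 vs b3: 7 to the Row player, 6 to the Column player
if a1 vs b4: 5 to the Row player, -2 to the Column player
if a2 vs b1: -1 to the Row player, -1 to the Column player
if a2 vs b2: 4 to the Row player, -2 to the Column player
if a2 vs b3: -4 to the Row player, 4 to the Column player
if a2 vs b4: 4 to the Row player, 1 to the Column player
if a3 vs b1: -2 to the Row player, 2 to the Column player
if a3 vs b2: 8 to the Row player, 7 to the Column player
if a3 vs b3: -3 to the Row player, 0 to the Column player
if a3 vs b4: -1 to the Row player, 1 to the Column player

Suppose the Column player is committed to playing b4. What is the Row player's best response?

a1

With the Column player fixed at b4, the Row player's payoffs are: a1 → 5, a2 → 4, a3 → -1.
The maximum is 5, achieved by a1.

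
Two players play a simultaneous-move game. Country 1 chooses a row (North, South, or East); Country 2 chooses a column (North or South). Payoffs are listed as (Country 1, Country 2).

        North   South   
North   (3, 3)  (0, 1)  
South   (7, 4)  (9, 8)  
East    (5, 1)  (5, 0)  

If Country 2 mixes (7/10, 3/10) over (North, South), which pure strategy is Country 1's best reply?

Compute Country 1's expected payoff from each pure strategy against the given mix.
North: (7/10)·3 + (3/10)·0 = 21/10
South: (7/10)·7 + (3/10)·9 = 38/5
East: (7/10)·5 + (3/10)·5 = 5
Highest expected payoff is 38/5, from South.

South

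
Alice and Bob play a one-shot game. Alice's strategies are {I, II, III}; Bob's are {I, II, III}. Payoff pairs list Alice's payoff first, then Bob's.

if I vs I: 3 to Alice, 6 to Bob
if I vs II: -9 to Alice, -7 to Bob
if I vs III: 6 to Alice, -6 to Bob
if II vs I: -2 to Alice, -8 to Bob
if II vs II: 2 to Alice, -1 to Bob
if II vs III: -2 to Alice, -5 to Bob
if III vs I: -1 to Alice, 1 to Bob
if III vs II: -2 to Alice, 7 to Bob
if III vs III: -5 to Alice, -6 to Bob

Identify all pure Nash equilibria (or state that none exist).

(I, I) and (II, II)

A profile is a Nash equilibrium when each player is best-responding to the other.
Alice's best responses — vs I: I (payoff 3); vs II: II (payoff 2); vs III: I (payoff 6).
Bob's best responses — vs I: I (payoff 6); vs II: II (payoff -1); vs III: II (payoff 7).
Mutual best responses occur at (I, I) and (II, II); at each, neither player gains by switching.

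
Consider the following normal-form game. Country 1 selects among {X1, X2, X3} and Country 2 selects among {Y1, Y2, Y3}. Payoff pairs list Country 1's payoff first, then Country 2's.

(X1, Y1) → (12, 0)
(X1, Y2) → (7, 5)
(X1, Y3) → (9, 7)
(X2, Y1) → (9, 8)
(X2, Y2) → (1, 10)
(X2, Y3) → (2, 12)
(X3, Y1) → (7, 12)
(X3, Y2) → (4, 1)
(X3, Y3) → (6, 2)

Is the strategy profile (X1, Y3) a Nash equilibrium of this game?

Holding Country 2 at Y3: Country 1 gets 9 from X1, versus 2 from X2, 6 from X3. No profitable deviation for Country 1.
Holding Country 1 at X1: Country 2 gets 7 from Y3, versus 0 from Y1, 5 from Y2. No profitable deviation for Country 2 either.

Yes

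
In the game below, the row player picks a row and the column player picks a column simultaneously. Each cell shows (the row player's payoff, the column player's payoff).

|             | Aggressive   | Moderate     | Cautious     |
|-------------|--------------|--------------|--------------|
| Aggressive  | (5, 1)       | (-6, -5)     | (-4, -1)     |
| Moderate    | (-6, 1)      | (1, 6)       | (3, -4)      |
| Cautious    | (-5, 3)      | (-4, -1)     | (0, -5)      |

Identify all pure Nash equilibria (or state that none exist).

A profile is a Nash equilibrium when each player is best-responding to the other.
The row player's best responses — vs Aggressive: Aggressive (payoff 5); vs Moderate: Moderate (payoff 1); vs Cautious: Moderate (payoff 3).
The column player's best responses — vs Aggressive: Aggressive (payoff 1); vs Moderate: Moderate (payoff 6); vs Cautious: Aggressive (payoff 3).
Mutual best responses occur at (Aggressive, Aggressive) and (Moderate, Moderate); at each, neither player gains by switching.

(Aggressive, Aggressive) and (Moderate, Moderate)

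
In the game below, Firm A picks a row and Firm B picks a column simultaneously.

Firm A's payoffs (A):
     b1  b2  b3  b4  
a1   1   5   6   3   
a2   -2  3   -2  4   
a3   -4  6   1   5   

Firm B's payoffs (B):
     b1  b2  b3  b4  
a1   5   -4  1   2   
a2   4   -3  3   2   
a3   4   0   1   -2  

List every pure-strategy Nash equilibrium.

Check mutual best responses: a cell is a NE iff neither player can gain by unilaterally deviating.
Firm A's best responses — vs b1: a1 (payoff 1); vs b2: a3 (payoff 6); vs b3: a1 (payoff 6); vs b4: a3 (payoff 5).
Firm B's best responses — vs a1: b1 (payoff 5); vs a2: b1 (payoff 4); vs a3: b1 (payoff 4).
The only mutual best response is (a1, b1); neither player gains by switching there.

(a1, b1)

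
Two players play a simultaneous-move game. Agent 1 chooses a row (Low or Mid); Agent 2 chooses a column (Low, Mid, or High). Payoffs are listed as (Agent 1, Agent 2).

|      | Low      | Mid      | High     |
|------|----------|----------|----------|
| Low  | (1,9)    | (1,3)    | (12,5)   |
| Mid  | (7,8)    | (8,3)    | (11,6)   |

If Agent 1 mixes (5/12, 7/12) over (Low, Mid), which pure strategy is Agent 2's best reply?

Low

Compute Agent 2's expected payoff from each pure strategy against the given mix.
Low: (5/12)·9 + (7/12)·8 = 101/12
Mid: (5/12)·3 + (7/12)·3 = 3
High: (5/12)·5 + (7/12)·6 = 67/12
Highest expected payoff is 101/12, from Low.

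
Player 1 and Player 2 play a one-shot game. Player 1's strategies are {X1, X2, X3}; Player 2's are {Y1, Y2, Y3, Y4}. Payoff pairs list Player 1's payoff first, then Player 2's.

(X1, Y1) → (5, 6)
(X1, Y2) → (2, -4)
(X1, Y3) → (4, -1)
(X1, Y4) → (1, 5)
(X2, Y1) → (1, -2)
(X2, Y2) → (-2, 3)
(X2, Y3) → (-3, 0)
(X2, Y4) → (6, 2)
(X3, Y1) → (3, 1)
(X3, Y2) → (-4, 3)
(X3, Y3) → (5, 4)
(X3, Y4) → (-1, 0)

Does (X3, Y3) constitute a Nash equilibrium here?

Yes

Holding Player 2 at Y3: Player 1 gets 5 from X3, versus 4 from X1, -3 from X2. No profitable deviation for Player 1.
Holding Player 1 at X3: Player 2 gets 4 from Y3, versus 1 from Y1, 3 from Y2, 0 from Y4. No profitable deviation for Player 2 either.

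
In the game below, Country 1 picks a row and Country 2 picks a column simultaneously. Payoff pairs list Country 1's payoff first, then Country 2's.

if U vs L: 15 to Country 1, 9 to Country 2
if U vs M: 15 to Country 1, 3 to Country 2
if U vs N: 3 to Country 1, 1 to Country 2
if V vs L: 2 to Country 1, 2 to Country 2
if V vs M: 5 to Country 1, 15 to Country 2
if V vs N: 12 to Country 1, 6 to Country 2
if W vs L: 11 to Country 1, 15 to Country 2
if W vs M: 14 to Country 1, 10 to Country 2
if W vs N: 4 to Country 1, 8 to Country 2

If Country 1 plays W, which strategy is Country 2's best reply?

With Country 1 fixed at W, Country 2's payoffs are: L → 15, M → 10, N → 8.
The maximum is 15, achieved by L.

L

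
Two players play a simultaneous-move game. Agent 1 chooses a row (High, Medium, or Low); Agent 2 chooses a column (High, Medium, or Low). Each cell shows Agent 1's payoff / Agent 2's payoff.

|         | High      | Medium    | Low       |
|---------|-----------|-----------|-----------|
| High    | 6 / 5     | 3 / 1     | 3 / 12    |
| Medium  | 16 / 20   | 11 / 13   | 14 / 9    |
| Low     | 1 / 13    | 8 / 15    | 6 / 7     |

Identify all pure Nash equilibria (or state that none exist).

(Medium, High)

Find each player's best response to every opponent strategy; NE are the intersections.
Agent 1's best responses — vs High: Medium (payoff 16); vs Medium: Medium (payoff 11); vs Low: Medium (payoff 14).
Agent 2's best responses — vs High: Low (payoff 12); vs Medium: High (payoff 20); vs Low: Medium (payoff 15).
The only mutual best response is (Medium, High); neither player gains by switching there.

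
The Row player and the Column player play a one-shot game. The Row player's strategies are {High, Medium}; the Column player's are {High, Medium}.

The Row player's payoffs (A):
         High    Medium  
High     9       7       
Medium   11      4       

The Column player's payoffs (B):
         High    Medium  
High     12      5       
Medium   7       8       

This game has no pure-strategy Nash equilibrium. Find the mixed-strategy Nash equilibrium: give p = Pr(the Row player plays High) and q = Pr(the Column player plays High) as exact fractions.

Each player's mixing probability is pinned down by making the *other* player indifferent.
The Column player indifferent between High and Medium: p·12 + (1−p)·7 = p·5 + (1−p)·8 ⟹ 7 + 5p = 8 + (-3)p ⟹ p = 1/8.
The Row player indifferent between High and Medium: q·9 + (1−q)·7 = q·11 + (1−q)·4 ⟹ 7 + 2q = 4 + 7q ⟹ q = 3/5.

p = 1/8, q = 3/5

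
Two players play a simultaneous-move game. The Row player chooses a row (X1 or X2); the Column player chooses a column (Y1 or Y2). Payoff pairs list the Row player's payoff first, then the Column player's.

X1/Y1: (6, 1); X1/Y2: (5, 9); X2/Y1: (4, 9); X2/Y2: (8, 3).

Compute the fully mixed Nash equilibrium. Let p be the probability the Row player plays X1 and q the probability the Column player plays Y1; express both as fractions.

p = 3/7, q = 3/5

In a mixed NE each player is indifferent between their pure strategies, so the opponent's mix sets the indifference.
The Column player indifferent between Y1 and Y2: p·1 + (1−p)·9 = p·9 + (1−p)·3 ⟹ 9 + (-8)p = 3 + 6p ⟹ p = 3/7.
The Row player indifferent between X1 and X2: q·6 + (1−q)·5 = q·4 + (1−q)·8 ⟹ 5 + 1q = 8 + (-4)q ⟹ q = 3/5.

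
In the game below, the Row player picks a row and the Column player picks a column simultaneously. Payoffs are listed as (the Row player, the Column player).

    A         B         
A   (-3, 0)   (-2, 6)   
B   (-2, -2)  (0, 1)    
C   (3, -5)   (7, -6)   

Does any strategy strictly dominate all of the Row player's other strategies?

C

A strategy is strictly dominant if it gives the Row player a strictly higher payoff than every other strategy, against every choice by the opponent.
C strictly dominates: vs A: 3 > each of {-3, -2}; vs B: 7 > each of {-2, 0}.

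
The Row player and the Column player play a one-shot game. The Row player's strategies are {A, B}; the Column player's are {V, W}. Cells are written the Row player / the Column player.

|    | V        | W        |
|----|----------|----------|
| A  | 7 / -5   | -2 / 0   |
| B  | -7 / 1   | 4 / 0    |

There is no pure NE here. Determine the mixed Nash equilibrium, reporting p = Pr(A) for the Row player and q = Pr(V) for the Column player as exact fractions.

Each player's mixing probability is pinned down by making the *other* player indifferent.
The Column player indifferent between V and W: p·(-5) + (1−p)·1 = p·0 + (1−p)·0 ⟹ 1 + (-6)p = 0 + 0p ⟹ p = 1/6.
The Row player indifferent between A and B: q·7 + (1−q)·(-2) = q·(-7) + (1−q)·4 ⟹ (-2) + 9q = 4 + (-11)q ⟹ q = 3/10.

p = 1/6, q = 3/10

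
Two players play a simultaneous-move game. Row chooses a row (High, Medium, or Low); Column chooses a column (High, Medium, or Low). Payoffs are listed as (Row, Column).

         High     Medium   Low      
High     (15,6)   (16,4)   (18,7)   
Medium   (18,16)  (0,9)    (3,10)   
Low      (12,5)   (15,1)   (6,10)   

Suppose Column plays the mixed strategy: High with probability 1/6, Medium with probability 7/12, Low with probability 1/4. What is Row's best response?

High

Compute Row's expected payoff from each pure strategy against the given mix.
High: (1/6)·15 + (7/12)·16 + (1/4)·18 = 49/3
Medium: (1/6)·18 + (7/12)·0 + (1/4)·3 = 15/4
Low: (1/6)·12 + (7/12)·15 + (1/4)·6 = 49/4
Highest expected payoff is 49/3, from High.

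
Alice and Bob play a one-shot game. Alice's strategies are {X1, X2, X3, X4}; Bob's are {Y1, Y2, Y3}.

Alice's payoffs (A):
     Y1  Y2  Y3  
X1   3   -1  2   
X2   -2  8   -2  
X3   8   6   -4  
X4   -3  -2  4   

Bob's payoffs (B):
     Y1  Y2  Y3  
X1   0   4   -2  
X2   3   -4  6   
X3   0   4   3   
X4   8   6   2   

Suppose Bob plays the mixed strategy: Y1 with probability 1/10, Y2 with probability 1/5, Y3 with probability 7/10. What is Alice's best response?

X4

Compute Alice's expected payoff from each pure strategy against the given mix.
X1: (1/10)·3 + (1/5)·(-1) + (7/10)·2 = 3/2
X2: (1/10)·(-2) + (1/5)·8 + (7/10)·(-2) = 0
X3: (1/10)·8 + (1/5)·6 + (7/10)·(-4) = -4/5
X4: (1/10)·(-3) + (1/5)·(-2) + (7/10)·4 = 21/10
Highest expected payoff is 21/10, from X4.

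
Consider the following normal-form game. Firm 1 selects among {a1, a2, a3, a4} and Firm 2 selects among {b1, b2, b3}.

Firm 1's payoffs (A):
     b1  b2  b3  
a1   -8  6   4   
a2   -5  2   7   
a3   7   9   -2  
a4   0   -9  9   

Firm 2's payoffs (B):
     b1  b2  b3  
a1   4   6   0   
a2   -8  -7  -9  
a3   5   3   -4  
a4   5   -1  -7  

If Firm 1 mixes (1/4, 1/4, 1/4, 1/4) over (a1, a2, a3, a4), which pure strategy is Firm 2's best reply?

Compute Firm 2's expected payoff from each pure strategy against the given mix.
b1: (1/4)·4 + (1/4)·(-8) + (1/4)·5 + (1/4)·5 = 3/2
b2: (1/4)·6 + (1/4)·(-7) + (1/4)·3 + (1/4)·(-1) = 1/4
b3: (1/4)·0 + (1/4)·(-9) + (1/4)·(-4) + (1/4)·(-7) = -5
Highest expected payoff is 3/2, from b1.

b1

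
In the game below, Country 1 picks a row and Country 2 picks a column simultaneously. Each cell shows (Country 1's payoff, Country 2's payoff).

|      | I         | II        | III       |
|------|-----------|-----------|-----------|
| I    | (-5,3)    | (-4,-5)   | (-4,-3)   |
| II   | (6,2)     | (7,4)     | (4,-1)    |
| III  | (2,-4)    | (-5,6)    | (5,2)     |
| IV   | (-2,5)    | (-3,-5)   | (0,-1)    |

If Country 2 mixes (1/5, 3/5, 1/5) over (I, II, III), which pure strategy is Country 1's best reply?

Compute Country 1's expected payoff from each pure strategy against the given mix.
I: (1/5)·(-5) + (3/5)·(-4) + (1/5)·(-4) = -21/5
II: (1/5)·6 + (3/5)·7 + (1/5)·4 = 31/5
III: (1/5)·2 + (3/5)·(-5) + (1/5)·5 = -8/5
IV: (1/5)·(-2) + (3/5)·(-3) + (1/5)·0 = -11/5
Highest expected payoff is 31/5, from II.

II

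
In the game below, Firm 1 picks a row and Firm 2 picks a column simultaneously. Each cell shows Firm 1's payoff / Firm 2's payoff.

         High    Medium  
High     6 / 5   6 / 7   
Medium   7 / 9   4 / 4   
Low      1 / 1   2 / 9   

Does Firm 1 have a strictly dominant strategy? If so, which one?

Check whether one of Firm 1's strategies beats all alternatives regardless of what the opponent does.
High is not dominant: against High, Medium gives 7 > 6.
Medium is not dominant: against Medium, High gives 6 > 4.
Low is not dominant: against High, High gives 6 > 1.
No single strategy is best against every opponent action.

No strictly dominant strategy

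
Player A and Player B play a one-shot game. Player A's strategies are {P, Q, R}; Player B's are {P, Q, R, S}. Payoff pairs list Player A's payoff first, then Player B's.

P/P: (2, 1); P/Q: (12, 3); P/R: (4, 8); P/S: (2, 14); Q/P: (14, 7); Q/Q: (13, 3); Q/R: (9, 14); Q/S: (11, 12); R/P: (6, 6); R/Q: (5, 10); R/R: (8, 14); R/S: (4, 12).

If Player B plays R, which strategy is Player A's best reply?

With Player B fixed at R, Player A's payoffs are: P → 4, Q → 9, R → 8.
The maximum is 9, achieved by Q.

Q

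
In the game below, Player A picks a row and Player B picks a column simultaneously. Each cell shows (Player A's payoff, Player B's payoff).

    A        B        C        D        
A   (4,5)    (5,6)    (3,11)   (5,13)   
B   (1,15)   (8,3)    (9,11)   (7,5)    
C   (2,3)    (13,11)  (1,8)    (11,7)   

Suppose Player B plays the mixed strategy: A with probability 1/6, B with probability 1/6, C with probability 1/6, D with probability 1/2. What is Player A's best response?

Compute Player A's expected payoff from each pure strategy against the given mix.
A: (1/6)·4 + (1/6)·5 + (1/6)·3 + (1/2)·5 = 9/2
B: (1/6)·1 + (1/6)·8 + (1/6)·9 + (1/2)·7 = 13/2
C: (1/6)·2 + (1/6)·13 + (1/6)·1 + (1/2)·11 = 49/6
Highest expected payoff is 49/6, from C.

C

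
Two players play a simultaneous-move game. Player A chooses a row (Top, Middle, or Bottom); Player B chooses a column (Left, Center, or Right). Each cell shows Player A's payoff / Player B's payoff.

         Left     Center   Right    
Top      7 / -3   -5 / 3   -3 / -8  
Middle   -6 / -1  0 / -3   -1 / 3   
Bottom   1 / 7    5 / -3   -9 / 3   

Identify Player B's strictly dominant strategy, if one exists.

None

Check whether one of Player B's strategies beats all alternatives regardless of what the opponent does.
Left is not dominant: against Top, Center gives 3 > -3.
Center is not dominant: against Middle, Left gives -1 > -3.
Right is not dominant: against Top, Left gives -3 > -8.
No single strategy is best against every opponent action.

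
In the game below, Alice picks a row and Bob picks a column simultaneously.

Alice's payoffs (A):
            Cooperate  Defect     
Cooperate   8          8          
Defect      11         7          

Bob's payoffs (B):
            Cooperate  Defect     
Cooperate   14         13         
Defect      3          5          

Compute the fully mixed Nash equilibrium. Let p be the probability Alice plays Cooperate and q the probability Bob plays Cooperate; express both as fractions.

In a mixed NE each player is indifferent between their pure strategies, so the opponent's mix sets the indifference.
Bob indifferent between Cooperate and Defect: p·14 + (1−p)·3 = p·13 + (1−p)·5 ⟹ 3 + 11p = 5 + 8p ⟹ p = 2/3.
Alice indifferent between Cooperate and Defect: q·8 + (1−q)·8 = q·11 + (1−q)·7 ⟹ 8 + 0q = 7 + 4q ⟹ q = 1/4.

p = 2/3, q = 1/4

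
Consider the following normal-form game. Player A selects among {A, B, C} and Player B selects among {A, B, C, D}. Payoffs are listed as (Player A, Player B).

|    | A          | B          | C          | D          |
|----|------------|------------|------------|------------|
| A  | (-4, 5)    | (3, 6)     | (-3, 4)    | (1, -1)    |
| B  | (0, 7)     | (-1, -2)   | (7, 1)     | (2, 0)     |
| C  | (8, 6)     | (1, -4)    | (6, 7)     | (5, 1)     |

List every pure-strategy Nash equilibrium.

Find each player's best response to every opponent strategy; NE are the intersections.
Player A's best responses — vs A: C (payoff 8); vs B: A (payoff 3); vs C: B (payoff 7); vs D: C (payoff 5).
Player B's best responses — vs A: B (payoff 6); vs B: A (payoff 7); vs C: C (payoff 7).
The only mutual best response is (A, B); neither player gains by switching there.

(A, B)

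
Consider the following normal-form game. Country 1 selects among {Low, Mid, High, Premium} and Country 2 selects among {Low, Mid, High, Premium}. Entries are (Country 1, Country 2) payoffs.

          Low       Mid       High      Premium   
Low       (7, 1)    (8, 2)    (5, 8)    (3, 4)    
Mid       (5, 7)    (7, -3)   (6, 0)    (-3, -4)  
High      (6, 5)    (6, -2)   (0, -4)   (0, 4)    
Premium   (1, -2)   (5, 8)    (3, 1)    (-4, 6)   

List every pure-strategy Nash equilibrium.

Find each player's best response to every opponent strategy; NE are the intersections.
Country 1's best responses — vs Low: Low (payoff 7); vs Mid: Low (payoff 8); vs High: Mid (payoff 6); vs Premium: Low (payoff 3).
Country 2's best responses — vs Low: High (payoff 8); vs Mid: Low (payoff 7); vs High: Low (payoff 5); vs Premium: Mid (payoff 8).
No cell has both players best-responding. For instance, Country 1's best reply to Low is Low, but against Low Country 2 prefers High over Low.

There is no pure-strategy Nash equilibrium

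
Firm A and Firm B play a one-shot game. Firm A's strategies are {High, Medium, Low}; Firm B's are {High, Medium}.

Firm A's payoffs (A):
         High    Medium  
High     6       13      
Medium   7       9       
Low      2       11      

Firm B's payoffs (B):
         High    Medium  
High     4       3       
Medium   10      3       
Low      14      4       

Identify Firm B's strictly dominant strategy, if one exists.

A strategy is strictly dominant if it gives Firm B a strictly higher payoff than every other strategy, against every choice by the opponent.
High strictly dominates: vs High: 4 > 3; vs Medium: 10 > 3; vs Low: 14 > 4.

High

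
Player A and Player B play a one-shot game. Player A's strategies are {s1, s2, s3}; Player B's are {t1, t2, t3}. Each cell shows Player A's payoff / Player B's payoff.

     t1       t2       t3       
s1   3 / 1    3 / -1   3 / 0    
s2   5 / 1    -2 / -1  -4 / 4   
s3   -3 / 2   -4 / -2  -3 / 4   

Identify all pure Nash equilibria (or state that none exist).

A profile is a Nash equilibrium when each player is best-responding to the other.
Player A's best responses — vs t1: s2 (payoff 5); vs t2: s1 (payoff 3); vs t3: s1 (payoff 3).
Player B's best responses — vs s1: t1 (payoff 1); vs s2: t3 (payoff 4); vs s3: t3 (payoff 4).
No cell has both players best-responding. For instance, Player A's best reply to t3 is s1, but against s1 Player B prefers t1 over t3.

None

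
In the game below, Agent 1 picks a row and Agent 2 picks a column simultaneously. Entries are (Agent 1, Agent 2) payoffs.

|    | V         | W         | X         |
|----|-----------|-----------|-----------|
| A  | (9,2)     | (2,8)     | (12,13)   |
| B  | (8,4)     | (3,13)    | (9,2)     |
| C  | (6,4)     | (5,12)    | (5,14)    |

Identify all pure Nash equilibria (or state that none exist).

A profile is a Nash equilibrium when each player is best-responding to the other.
Agent 1's best responses — vs V: A (payoff 9); vs W: C (payoff 5); vs X: A (payoff 12).
Agent 2's best responses — vs A: X (payoff 13); vs B: W (payoff 13); vs C: X (payoff 14).
The only mutual best response is (A, X); neither player gains by switching there.

(A, X)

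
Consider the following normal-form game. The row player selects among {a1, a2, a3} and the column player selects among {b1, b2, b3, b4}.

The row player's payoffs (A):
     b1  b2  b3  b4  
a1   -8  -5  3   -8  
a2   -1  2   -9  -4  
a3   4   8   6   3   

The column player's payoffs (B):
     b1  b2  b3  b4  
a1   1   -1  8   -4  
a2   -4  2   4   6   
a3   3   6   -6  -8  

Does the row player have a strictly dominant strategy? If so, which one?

Check whether one of the row player's strategies beats all alternatives regardless of what the opponent does.
a3 strictly dominates: vs b1: 4 > each of {-8, -1}; vs b2: 8 > each of {-5, 2}; vs b3: 6 > each of {3, -9}; vs b4: 3 > each of {-8, -4}.

a3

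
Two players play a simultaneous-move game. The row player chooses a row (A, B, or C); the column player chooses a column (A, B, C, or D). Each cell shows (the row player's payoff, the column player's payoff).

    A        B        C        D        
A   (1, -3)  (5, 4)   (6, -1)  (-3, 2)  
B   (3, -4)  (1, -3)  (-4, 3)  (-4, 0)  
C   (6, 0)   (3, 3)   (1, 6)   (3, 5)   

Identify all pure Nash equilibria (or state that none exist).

(A, B)

A profile is a Nash equilibrium when each player is best-responding to the other.
The row player's best responses — vs A: C (payoff 6); vs B: A (payoff 5); vs C: A (payoff 6); vs D: C (payoff 3).
The column player's best responses — vs A: B (payoff 4); vs B: C (payoff 3); vs C: C (payoff 6).
The only mutual best response is (A, B); neither player gains by switching there.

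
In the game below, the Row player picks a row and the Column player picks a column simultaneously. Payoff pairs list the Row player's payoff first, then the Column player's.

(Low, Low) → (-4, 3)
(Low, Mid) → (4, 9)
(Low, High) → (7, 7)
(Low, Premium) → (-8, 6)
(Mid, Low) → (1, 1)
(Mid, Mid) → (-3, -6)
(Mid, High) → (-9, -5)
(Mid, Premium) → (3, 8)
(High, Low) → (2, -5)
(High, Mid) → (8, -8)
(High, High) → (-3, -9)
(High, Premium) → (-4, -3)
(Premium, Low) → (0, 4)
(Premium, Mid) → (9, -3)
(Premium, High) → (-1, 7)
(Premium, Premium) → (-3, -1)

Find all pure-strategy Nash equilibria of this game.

(Mid, Premium)

Find each player's best response to every opponent strategy; NE are the intersections.
The Row player's best responses — vs Low: High (payoff 2); vs Mid: Premium (payoff 9); vs High: Low (payoff 7); vs Premium: Mid (payoff 3).
The Column player's best responses — vs Low: Mid (payoff 9); vs Mid: Premium (payoff 8); vs High: Premium (payoff -3); vs Premium: High (payoff 7).
The only mutual best response is (Mid, Premium); neither player gains by switching there.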